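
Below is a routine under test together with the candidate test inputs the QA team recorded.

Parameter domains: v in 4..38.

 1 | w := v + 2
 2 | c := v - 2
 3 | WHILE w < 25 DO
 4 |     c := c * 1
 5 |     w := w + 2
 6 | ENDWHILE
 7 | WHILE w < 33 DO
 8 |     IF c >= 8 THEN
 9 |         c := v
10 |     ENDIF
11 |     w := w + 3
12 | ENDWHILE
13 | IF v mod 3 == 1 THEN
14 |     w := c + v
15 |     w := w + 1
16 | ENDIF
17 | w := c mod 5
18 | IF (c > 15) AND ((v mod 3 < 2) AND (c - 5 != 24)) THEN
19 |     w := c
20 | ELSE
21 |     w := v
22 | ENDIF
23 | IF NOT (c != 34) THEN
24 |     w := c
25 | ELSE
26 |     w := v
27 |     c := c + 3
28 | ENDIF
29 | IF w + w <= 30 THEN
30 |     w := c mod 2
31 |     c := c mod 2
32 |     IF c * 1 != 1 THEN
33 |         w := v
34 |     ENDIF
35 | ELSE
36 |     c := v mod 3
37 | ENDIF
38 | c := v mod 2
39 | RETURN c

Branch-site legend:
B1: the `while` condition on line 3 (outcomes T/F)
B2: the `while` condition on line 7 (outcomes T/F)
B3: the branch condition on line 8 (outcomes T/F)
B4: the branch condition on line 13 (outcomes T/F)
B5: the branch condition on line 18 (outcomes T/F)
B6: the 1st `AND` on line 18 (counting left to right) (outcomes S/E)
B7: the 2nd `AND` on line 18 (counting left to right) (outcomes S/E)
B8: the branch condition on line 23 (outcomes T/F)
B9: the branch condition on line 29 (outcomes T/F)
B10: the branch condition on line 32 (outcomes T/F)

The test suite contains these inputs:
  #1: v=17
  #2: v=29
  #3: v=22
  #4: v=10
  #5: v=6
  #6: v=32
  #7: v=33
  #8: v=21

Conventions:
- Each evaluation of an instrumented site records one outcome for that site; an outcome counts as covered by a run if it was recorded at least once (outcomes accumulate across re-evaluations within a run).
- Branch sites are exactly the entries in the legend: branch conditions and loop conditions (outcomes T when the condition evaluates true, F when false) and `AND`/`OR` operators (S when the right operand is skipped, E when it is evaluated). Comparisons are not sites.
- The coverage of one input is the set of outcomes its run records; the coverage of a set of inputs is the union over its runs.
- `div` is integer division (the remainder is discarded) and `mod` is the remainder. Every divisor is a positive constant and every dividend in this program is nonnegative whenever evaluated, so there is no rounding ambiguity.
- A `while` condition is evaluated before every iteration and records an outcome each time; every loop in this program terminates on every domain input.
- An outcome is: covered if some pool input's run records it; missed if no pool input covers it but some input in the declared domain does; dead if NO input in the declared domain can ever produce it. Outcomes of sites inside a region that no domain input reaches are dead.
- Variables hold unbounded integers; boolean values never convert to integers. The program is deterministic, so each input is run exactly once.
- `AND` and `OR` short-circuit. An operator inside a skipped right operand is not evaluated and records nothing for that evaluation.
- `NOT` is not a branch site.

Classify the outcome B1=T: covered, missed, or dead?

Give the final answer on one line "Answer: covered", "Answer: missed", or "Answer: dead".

B1=T is recorded by pool input(s) 1, 3, 4, 5, 8 -> covered

Answer: covered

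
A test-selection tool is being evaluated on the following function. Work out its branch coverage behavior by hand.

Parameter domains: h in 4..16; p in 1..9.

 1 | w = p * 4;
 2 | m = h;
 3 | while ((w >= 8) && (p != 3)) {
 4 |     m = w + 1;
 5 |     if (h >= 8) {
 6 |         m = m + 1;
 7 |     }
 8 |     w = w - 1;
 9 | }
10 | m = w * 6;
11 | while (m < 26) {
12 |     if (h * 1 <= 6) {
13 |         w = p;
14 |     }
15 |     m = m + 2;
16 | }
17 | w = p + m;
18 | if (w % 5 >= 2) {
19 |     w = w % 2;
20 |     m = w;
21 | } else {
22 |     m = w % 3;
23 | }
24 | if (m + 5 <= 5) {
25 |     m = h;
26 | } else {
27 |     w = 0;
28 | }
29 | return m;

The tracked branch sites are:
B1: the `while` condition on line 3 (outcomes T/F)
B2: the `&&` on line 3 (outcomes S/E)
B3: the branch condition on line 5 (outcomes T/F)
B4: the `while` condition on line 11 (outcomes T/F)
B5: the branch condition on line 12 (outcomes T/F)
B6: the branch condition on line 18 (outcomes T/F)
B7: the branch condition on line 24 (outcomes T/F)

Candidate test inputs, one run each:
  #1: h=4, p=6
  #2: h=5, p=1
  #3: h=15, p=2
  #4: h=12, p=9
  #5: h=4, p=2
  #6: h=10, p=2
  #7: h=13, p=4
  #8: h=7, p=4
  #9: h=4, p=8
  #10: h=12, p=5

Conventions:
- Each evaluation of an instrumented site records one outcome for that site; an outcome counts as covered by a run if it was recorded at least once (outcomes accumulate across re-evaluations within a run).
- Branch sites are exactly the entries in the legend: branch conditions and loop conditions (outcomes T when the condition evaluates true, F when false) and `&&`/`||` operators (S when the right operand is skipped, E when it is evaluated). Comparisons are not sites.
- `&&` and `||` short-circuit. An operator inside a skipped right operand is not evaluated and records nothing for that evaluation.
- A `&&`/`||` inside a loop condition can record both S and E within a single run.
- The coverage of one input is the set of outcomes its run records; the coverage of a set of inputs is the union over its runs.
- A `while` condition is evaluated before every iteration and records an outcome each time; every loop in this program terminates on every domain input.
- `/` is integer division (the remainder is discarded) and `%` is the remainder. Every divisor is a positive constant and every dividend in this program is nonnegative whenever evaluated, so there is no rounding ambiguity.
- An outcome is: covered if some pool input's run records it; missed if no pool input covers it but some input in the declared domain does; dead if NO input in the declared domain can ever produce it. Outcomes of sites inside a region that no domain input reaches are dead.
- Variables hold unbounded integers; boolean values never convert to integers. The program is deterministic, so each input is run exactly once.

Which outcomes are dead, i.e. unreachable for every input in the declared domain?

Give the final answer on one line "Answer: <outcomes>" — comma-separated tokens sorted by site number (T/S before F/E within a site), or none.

checking every outcome against all 117 domain inputs:
  reachable outcomes have witnesses, e.g. B1=T (e.g. h=4, p=2), B1=F (e.g. h=4, p=1), B2=S (e.g. h=4, p=1), B2=E (e.g. h=4, p=2)

Answer: none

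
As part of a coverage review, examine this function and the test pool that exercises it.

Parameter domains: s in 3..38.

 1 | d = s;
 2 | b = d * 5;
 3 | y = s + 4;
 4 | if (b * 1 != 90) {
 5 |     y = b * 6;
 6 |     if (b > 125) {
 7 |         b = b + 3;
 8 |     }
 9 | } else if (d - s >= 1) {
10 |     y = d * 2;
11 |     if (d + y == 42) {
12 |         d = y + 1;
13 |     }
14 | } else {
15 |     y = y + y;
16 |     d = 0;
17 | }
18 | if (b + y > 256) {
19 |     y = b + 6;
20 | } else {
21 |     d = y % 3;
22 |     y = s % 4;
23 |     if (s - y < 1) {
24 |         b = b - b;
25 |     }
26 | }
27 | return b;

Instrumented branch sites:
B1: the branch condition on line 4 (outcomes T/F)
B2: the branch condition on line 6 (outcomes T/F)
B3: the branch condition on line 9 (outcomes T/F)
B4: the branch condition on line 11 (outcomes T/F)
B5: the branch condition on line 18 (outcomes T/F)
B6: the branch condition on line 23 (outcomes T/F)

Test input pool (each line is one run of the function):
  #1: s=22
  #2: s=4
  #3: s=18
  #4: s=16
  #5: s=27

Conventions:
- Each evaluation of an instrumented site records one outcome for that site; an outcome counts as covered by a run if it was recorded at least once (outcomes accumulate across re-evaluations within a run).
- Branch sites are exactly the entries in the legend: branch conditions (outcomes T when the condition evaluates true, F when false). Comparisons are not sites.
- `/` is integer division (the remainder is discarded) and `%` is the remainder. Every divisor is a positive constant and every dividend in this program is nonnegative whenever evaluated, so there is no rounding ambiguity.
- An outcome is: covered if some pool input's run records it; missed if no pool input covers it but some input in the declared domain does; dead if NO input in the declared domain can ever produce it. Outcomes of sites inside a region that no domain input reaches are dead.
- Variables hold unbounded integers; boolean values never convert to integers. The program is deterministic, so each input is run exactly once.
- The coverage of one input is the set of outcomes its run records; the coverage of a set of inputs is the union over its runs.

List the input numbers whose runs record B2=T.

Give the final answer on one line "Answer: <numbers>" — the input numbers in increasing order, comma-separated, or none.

input #1 (s=22): does not record B2=T
input #2 (s=4): does not record B2=T
input #3 (s=18): does not record B2=T
input #4 (s=16): does not record B2=T
input #5 (s=27): records B2=T

Answer: 5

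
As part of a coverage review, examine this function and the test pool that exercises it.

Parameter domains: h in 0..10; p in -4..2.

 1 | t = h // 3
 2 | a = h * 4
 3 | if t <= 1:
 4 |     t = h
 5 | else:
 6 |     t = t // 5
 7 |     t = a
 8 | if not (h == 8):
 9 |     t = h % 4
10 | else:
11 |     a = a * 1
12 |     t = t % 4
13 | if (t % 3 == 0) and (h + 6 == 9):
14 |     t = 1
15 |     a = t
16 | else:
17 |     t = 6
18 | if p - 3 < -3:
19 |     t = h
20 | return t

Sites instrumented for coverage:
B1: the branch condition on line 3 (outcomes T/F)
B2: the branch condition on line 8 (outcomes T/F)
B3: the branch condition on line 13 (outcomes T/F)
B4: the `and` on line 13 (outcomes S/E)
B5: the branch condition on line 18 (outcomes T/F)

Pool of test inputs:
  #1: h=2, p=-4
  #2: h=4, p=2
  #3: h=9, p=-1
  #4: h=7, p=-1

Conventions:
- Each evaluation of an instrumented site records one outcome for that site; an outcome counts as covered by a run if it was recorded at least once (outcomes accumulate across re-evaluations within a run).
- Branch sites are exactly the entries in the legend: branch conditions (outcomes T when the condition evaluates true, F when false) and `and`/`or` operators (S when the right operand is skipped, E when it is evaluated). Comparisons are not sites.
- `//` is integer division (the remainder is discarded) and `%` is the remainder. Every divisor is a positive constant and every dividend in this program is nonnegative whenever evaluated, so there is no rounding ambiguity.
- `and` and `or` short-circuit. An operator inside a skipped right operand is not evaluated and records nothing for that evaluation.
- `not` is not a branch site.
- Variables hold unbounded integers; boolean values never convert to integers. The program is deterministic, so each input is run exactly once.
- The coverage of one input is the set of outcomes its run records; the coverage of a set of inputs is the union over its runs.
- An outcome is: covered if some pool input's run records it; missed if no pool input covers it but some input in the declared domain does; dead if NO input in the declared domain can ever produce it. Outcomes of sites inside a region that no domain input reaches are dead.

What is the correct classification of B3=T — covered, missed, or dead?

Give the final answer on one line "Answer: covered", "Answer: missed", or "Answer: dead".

no pool input records B3=T
but domain input (h=3, p=-4) does record it -> reachable, so missed

Answer: missed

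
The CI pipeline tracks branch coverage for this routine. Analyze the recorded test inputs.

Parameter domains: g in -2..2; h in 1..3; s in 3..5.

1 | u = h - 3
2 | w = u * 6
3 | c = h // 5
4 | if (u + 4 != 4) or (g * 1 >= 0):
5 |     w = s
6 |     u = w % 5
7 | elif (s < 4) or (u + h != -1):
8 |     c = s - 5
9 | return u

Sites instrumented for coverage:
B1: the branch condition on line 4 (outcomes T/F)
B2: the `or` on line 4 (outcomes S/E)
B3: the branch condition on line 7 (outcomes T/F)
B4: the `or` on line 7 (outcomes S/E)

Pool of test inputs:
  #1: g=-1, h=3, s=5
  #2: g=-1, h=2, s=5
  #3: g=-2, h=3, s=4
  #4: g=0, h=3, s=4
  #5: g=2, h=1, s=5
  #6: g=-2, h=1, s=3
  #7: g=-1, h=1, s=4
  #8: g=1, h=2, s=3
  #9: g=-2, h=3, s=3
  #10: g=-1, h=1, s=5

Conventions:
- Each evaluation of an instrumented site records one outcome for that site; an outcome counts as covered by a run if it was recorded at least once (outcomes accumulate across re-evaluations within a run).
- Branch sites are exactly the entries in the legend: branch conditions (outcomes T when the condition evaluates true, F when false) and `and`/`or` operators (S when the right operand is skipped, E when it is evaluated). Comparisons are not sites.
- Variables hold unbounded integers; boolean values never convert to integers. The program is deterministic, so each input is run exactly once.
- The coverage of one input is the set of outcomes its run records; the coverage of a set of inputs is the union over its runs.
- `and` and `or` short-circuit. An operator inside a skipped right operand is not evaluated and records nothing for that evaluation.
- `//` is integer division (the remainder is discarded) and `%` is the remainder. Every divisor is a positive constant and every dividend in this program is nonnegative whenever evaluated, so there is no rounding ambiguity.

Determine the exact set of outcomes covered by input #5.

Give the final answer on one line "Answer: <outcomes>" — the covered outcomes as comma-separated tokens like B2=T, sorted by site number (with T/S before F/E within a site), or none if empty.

Event log for input #5 (g=2, h=1, s=5):
  B2->S, B1->T
deduplicating events, the covered set is: B1=T, B2=S

Answer: B1=T, B2=S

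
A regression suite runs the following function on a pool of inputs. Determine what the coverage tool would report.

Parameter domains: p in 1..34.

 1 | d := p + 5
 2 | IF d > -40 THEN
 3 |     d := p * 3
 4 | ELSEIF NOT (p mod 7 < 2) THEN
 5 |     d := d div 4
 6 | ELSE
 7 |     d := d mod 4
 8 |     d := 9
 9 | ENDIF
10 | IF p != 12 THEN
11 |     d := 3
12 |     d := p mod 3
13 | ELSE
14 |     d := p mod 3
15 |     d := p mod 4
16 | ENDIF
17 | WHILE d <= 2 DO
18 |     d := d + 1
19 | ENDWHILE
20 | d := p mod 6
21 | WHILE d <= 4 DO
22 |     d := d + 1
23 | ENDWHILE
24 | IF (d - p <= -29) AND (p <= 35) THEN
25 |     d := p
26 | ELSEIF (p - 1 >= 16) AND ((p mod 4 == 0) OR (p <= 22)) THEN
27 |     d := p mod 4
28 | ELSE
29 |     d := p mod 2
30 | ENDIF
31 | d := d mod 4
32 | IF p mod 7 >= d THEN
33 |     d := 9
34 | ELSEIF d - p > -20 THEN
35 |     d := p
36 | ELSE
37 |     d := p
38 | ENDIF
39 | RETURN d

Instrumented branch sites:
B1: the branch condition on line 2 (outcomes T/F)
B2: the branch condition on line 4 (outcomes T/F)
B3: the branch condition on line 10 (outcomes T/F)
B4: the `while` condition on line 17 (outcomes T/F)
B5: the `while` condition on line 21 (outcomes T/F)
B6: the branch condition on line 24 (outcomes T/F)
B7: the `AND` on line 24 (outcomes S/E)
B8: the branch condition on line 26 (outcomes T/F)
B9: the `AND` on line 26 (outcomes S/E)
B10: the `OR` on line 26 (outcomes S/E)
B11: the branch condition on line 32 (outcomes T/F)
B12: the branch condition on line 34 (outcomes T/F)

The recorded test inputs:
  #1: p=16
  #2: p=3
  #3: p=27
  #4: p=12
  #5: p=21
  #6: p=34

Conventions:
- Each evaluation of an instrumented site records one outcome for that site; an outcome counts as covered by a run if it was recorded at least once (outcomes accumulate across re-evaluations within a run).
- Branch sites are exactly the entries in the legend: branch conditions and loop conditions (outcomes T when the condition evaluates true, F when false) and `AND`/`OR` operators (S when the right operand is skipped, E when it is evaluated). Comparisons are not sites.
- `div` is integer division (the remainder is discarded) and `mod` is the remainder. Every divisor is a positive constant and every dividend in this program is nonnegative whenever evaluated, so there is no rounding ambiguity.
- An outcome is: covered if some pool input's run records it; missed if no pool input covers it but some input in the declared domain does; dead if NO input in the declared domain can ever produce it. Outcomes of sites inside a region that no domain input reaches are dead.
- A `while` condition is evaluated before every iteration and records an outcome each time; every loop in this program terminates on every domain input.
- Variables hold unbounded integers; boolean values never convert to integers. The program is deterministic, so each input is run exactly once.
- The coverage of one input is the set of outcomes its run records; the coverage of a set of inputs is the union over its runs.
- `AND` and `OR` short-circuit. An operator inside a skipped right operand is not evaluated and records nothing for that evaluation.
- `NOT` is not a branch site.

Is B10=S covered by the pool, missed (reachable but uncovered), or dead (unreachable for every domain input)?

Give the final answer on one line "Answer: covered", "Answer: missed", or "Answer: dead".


no pool input records B10=S
but domain input (p=20) does record it -> reachable, so missed
Answer: missed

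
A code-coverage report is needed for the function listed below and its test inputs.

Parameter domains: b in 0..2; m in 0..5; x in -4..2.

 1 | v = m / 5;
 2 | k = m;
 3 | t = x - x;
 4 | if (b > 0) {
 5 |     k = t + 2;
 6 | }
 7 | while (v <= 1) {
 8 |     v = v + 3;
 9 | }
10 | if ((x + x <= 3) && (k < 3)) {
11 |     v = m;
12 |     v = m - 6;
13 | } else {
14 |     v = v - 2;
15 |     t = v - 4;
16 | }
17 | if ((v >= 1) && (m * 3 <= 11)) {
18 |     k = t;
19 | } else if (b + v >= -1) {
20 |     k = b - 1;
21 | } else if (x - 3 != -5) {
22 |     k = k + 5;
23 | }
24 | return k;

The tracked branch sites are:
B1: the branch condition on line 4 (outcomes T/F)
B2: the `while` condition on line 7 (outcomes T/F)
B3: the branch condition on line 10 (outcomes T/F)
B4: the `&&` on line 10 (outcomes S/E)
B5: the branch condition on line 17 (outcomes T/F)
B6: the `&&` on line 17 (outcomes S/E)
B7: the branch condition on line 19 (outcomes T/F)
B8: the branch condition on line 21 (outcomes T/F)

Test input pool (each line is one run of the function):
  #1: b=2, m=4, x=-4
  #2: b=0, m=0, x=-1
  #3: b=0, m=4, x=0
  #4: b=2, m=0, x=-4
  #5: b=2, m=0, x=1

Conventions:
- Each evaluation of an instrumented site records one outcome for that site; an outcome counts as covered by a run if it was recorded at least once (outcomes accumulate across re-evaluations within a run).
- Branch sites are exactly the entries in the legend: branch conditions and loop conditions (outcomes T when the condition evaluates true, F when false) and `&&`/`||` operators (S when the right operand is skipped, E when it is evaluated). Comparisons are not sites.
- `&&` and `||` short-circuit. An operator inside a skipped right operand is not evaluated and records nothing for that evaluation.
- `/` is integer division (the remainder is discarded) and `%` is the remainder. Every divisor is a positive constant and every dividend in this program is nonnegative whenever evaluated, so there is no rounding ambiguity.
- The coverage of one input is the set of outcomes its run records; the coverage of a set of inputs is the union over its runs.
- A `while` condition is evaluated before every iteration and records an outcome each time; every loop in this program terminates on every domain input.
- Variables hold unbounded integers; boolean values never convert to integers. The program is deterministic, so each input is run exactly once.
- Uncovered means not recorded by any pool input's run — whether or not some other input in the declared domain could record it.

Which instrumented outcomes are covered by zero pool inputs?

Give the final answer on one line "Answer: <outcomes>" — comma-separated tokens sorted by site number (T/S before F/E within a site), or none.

input #1, b=2, m=4, x=-4: events B1->T, B2->T, B2->F, B4->E, B3->T, B6->S, B5->F, B7->T; outcomes B1=T, B2=T, B2=F, B3=T, B4=E, B5=F, B6=S, B7=T
input #2, b=0, m=0, x=-1: events B1->F, B2->T, B2->F, B4->E, B3->T, B6->S, B5->F, B7->F, B8->T; outcomes B1=F, B2=T, B2=F, B3=T, B4=E, B5=F, B6=S, B7=F, B8=T
input #3, b=0, m=4, x=0: events B1->F, B2->T, B2->F, B4->E, B3->F, B6->E, B5->F, B7->T; outcomes B1=F, B2=T, B2=F, B3=F, B4=E, B5=F, B6=E, B7=T
input #4, b=2, m=0, x=-4: events B1->T, B2->T, B2->F, B4->E, B3->T, B6->S, B5->F, B7->F, B8->T; outcomes B1=T, B2=T, B2=F, B3=T, B4=E, B5=F, B6=S, B7=F, B8=T
input #5, b=2, m=0, x=1: events B1->T, B2->T, B2->F, B4->E, B3->T, B6->S, B5->F, B7->F, B8->T; outcomes B1=T, B2=T, B2=F, B3=T, B4=E, B5=F, B6=S, B7=F, B8=T
union over the pool: B1=T, B1=F, B2=T, B2=F, B3=T, B3=F, B4=E, B5=F, B6=S, B6=E, B7=T, B7=F, B8=T
uncovered (3 of 16): B4=S, B5=T, B8=F

Answer: B4=S, B5=T, B8=F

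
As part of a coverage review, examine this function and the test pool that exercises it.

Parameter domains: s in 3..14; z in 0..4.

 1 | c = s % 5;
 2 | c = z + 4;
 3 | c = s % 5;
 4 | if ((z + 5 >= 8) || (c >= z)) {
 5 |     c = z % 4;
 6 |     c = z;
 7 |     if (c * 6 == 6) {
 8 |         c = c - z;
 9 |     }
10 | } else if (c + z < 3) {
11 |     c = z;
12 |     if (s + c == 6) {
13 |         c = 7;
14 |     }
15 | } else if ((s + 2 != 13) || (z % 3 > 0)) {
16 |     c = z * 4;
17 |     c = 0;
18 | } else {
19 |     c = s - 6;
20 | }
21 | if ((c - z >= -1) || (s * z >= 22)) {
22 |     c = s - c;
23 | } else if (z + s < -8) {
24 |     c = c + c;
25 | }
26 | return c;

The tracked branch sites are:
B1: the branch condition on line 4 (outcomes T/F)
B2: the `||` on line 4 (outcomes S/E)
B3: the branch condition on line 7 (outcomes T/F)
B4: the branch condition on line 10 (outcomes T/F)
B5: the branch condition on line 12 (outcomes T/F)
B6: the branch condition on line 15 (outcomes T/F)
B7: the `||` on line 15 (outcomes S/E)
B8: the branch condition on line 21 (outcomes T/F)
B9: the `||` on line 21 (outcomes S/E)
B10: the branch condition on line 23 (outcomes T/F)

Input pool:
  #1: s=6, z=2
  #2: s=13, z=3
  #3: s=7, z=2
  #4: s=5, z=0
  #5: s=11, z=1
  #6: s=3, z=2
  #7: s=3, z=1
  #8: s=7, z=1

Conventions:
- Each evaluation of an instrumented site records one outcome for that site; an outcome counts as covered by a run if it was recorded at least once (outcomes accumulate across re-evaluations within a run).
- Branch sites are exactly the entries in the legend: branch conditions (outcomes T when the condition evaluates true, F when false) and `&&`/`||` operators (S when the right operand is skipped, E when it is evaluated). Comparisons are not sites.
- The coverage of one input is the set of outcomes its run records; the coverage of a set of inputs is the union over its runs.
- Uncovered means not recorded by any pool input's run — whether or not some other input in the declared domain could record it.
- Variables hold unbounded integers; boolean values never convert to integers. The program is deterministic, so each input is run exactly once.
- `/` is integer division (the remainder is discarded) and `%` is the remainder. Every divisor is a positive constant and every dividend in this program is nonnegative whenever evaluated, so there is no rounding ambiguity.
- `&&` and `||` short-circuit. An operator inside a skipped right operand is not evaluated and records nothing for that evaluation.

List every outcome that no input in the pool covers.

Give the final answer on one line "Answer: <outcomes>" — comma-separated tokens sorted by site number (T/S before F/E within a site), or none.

#1 (s=6, z=2) -> covered: B1=F, B2=E, B4=F, B6=T, B7=S, B8=F, B9=E, B10=F
#2 (s=13, z=3) -> covered: B1=T, B2=S, B3=F, B8=T, B9=S
#3 (s=7, z=2) -> covered: B1=T, B2=E, B3=F, B8=T, B9=S
#4 (s=5, z=0) -> covered: B1=T, B2=E, B3=F, B8=T, B9=S
#5 (s=11, z=1) -> covered: B1=T, B2=E, B3=T, B8=T, B9=S
#6 (s=3, z=2) -> covered: B1=T, B2=E, B3=F, B8=T, B9=S
#7 (s=3, z=1) -> covered: B1=T, B2=E, B3=T, B8=T, B9=S
#8 (s=7, z=1) -> covered: B1=T, B2=E, B3=T, B8=T, B9=S
union over the pool: B1=T, B1=F, B2=S, B2=E, B3=T, B3=F, B4=F, B6=T, B7=S, B8=T, B8=F, B9=S, B9=E, B10=F
uncovered (6 of 20): B4=T, B5=T, B5=F, B6=F, B7=E, B10=T

Answer: B4=T, B5=T, B5=F, B6=F, B7=E, B10=T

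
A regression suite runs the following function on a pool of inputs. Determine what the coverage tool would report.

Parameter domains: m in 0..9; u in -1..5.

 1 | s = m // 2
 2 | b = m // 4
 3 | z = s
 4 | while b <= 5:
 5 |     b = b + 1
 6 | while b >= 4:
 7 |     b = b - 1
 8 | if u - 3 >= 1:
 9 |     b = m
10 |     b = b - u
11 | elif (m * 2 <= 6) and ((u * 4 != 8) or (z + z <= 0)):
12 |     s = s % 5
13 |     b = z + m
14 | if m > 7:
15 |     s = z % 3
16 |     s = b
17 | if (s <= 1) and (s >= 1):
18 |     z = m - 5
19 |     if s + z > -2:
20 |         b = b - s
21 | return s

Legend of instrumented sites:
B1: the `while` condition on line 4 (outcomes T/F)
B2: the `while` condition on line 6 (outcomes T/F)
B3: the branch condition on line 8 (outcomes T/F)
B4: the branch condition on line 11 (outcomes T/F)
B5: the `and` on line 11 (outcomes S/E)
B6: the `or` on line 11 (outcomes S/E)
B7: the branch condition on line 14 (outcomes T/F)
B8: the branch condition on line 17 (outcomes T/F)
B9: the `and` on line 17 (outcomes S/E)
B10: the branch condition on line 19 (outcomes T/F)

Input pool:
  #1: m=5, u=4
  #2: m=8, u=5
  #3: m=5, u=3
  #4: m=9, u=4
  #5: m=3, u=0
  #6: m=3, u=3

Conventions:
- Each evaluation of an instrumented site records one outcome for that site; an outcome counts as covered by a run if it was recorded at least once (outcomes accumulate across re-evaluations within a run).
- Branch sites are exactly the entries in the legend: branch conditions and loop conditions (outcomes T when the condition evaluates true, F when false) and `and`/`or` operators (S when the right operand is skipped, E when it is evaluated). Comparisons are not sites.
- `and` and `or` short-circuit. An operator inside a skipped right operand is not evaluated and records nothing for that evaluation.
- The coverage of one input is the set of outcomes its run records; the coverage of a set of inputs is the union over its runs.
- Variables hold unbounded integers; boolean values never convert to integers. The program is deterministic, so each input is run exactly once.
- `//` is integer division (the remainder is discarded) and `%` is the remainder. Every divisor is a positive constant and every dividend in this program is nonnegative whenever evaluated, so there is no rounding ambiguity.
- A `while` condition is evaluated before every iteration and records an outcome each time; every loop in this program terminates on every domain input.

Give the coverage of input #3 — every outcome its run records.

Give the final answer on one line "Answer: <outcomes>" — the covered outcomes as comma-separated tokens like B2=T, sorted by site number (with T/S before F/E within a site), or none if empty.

Tracing the run of input #3 (m=5, u=3):
  B1->T, B1->T, B1->T, B1->T, B1->T, B1->F, B2->T, B2->T, B2->T, B2->F
  B3->F, B5->S, B4->F, B7->F, B9->S, B8->F
deduplicating events, the covered set is: B1=T, B1=F, B2=T, B2=F, B3=F, B4=F, B5=S, B7=F, B8=F, B9=S

Answer: B1=T, B1=F, B2=T, B2=F, B3=F, B4=F, B5=S, B7=F, B8=F, B9=S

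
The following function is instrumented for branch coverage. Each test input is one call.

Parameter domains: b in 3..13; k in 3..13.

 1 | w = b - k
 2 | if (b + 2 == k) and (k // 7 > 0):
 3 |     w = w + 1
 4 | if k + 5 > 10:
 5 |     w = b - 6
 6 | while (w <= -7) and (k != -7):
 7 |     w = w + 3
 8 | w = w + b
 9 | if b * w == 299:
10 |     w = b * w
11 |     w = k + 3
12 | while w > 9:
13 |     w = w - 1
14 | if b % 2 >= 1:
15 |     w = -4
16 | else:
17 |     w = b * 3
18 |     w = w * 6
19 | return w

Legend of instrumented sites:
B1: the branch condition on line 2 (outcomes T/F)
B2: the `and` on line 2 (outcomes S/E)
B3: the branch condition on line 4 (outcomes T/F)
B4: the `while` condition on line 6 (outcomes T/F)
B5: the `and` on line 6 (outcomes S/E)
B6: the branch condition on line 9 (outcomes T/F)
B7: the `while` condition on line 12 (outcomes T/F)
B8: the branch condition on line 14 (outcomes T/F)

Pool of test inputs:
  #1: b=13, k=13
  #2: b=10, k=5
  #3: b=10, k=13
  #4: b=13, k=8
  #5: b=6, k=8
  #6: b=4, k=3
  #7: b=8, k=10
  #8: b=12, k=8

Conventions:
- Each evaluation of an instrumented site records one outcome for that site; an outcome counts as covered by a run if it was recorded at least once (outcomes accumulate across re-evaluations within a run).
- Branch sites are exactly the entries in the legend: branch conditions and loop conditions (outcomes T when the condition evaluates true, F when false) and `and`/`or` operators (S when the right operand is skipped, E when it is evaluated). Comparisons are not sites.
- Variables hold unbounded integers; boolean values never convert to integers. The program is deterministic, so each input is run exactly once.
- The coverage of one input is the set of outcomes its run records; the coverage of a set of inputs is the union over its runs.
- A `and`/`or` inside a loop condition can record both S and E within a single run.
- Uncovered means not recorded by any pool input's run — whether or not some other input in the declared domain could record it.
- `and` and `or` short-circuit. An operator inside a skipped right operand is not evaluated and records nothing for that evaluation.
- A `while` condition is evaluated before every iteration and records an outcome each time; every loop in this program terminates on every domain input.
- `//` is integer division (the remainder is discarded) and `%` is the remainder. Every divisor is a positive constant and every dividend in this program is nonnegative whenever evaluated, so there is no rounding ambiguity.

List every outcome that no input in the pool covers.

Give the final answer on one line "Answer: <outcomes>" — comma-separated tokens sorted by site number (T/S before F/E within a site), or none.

test 1 (b=13, k=13) fires B2->S, B1->F, B3->T, B5->S, B4->F, B6->F, B7->T, B7->T, B7->T, B7->T, B7->T, B7->T, B7->T, B7->T, ...; hits B1=F, B2=S, B3=T, B4=F, B5=S, B6=F, B7=T, B7=F, B8=T
test 2 (b=10, k=5) fires B2->S, B1->F, B3->F, B5->S, B4->F, B6->F, B7->T, B7->T, B7->T, B7->T, B7->T, B7->T, B7->F, B8->F; hits B1=F, B2=S, B3=F, B4=F, B5=S, B6=F, B7=T, B7=F, B8=F
test 3 (b=10, k=13) fires B2->S, B1->F, B3->T, B5->S, B4->F, B6->F, B7->T, B7->T, B7->T, B7->T, B7->T, B7->F, B8->F; hits B1=F, B2=S, B3=T, B4=F, B5=S, B6=F, B7=T, B7=F, B8=F
test 4 (b=13, k=8) fires B2->S, B1->F, B3->T, B5->S, B4->F, B6->F, B7->T, B7->T, B7->T, B7->T, B7->T, B7->T, B7->T, B7->T, ...; hits B1=F, B2=S, B3=T, B4=F, B5=S, B6=F, B7=T, B7=F, B8=T
test 5 (b=6, k=8) fires B2->E, B1->T, B3->T, B5->S, B4->F, B6->F, B7->F, B8->F; hits B1=T, B2=E, B3=T, B4=F, B5=S, B6=F, B7=F, B8=F
test 6 (b=4, k=3) fires B2->S, B1->F, B3->F, B5->S, B4->F, B6->F, B7->F, B8->F; hits B1=F, B2=S, B3=F, B4=F, B5=S, B6=F, B7=F, B8=F
test 7 (b=8, k=10) fires B2->E, B1->T, B3->T, B5->S, B4->F, B6->F, B7->T, B7->F, B8->F; hits B1=T, B2=E, B3=T, B4=F, B5=S, B6=F, B7=T, B7=F, B8=F
test 8 (b=12, k=8) fires B2->S, B1->F, B3->T, B5->S, B4->F, B6->F, B7->T, B7->T, B7->T, B7->T, B7->T, B7->T, B7->T, B7->T, ...; hits B1=F, B2=S, B3=T, B4=F, B5=S, B6=F, B7=T, B7=F, B8=F
union over the pool: B1=T, B1=F, B2=S, B2=E, B3=T, B3=F, B4=F, B5=S, B6=F, B7=T, B7=F, B8=T, B8=F
uncovered (3 of 16): B4=T, B5=E, B6=T

Answer: B4=T, B5=E, B6=T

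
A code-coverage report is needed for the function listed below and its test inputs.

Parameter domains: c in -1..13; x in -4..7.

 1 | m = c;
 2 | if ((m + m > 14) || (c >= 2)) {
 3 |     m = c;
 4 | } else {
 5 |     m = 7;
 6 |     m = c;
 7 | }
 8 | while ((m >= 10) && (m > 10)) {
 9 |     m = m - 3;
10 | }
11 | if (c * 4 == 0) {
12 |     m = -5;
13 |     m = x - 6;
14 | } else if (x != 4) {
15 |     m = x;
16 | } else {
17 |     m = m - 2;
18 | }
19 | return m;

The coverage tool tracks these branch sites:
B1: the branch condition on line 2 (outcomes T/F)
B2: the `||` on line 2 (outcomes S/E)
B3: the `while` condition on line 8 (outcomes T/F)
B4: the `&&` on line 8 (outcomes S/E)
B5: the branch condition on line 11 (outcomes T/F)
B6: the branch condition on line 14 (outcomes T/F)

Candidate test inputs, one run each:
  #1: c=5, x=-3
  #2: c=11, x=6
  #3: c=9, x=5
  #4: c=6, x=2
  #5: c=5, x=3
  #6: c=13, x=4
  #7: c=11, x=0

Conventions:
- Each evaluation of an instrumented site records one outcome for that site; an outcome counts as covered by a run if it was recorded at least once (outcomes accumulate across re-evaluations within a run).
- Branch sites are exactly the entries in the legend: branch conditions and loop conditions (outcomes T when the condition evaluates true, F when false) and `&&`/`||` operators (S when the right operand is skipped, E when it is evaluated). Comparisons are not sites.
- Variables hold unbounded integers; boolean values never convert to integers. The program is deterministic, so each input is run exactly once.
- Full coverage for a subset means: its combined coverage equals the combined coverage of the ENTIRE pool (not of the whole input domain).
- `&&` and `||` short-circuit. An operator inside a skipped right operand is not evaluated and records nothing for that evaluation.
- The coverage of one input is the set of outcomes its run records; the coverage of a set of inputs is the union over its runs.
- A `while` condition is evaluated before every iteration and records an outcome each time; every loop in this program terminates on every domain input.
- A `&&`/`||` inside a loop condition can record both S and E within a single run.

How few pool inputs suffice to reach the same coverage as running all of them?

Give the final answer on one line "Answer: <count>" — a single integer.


input #1, c=5, x=-3: events B2->E, B1->T, B4->S, B3->F, B5->F, B6->T; outcomes B1=T, B2=E, B3=F, B4=S, B5=F, B6=T
input #2, c=11, x=6: events B2->S, B1->T, B4->E, B3->T, B4->S, B3->F, B5->F, B6->T; outcomes B1=T, B2=S, B3=T, B3=F, B4=S, B4=E, B5=F, B6=T
input #3, c=9, x=5: events B2->S, B1->T, B4->S, B3->F, B5->F, B6->T; outcomes B1=T, B2=S, B3=F, B4=S, B5=F, B6=T
input #4, c=6, x=2: events B2->E, B1->T, B4->S, B3->F, B5->F, B6->T; outcomes B1=T, B2=E, B3=F, B4=S, B5=F, B6=T
input #5, c=5, x=3: events B2->E, B1->T, B4->S, B3->F, B5->F, B6->T; outcomes B1=T, B2=E, B3=F, B4=S, B5=F, B6=T
input #6, c=13, x=4: events B2->S, B1->T, B4->E, B3->T, B4->E, B3->F, B5->F, B6->F; outcomes B1=T, B2=S, B3=T, B3=F, B4=E, B5=F, B6=F
input #7, c=11, x=0: events B2->S, B1->T, B4->E, B3->T, B4->S, B3->F, B5->F, B6->T; outcomes B1=T, B2=S, B3=T, B3=F, B4=S, B4=E, B5=F, B6=T
union over all inputs: B1=T, B2=S, B2=E, B3=T, B3=F, B4=S, B4=E, B5=F, B6=T, B6=F (10 outcomes)
every size-1 subset falls short of the 10 outcomes (best: 8/10)
the canonical winner is {1, 6}: size 2, full 10-outcome coverage, earliest index list among size-2 covers
Answer: 2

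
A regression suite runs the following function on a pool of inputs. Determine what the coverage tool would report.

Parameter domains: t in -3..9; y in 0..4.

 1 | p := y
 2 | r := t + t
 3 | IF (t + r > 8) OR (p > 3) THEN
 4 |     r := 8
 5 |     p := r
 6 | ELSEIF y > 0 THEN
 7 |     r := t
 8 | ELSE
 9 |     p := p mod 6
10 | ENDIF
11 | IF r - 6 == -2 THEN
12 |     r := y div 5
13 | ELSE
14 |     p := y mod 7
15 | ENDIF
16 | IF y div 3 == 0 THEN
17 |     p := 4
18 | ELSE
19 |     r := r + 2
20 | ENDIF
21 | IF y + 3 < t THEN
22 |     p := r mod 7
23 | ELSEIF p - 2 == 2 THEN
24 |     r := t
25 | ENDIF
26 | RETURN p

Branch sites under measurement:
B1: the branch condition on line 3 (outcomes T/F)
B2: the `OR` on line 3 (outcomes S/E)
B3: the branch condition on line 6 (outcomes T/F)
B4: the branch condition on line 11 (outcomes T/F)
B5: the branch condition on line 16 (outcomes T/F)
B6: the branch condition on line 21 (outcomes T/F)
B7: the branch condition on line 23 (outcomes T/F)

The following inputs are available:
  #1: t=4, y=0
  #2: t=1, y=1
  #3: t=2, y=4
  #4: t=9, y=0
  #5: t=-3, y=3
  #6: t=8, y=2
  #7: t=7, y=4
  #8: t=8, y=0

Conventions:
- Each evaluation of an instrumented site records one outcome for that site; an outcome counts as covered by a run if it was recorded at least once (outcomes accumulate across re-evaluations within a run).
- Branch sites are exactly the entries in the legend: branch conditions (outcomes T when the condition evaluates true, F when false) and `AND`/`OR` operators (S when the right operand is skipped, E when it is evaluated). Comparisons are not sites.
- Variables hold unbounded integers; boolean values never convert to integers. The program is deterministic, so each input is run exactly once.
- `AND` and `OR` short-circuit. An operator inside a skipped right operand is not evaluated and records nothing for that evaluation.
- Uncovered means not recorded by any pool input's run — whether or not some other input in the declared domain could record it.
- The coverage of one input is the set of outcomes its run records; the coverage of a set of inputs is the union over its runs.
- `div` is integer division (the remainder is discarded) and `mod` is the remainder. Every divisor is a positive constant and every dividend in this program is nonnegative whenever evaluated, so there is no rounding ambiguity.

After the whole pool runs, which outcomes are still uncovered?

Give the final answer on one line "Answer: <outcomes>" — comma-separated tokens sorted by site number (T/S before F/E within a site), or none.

test 1 (t=4, y=0) fires B2->S, B1->T, B4->F, B5->T, B6->T; hits B1=T, B2=S, B4=F, B5=T, B6=T
test 2 (t=1, y=1) fires B2->E, B1->F, B3->T, B4->F, B5->T, B6->F, B7->T; hits B1=F, B2=E, B3=T, B4=F, B5=T, B6=F, B7=T
test 3 (t=2, y=4) fires B2->E, B1->T, B4->F, B5->F, B6->F, B7->T; hits B1=T, B2=E, B4=F, B5=F, B6=F, B7=T
test 4 (t=9, y=0) fires B2->S, B1->T, B4->F, B5->T, B6->T; hits B1=T, B2=S, B4=F, B5=T, B6=T
test 5 (t=-3, y=3) fires B2->E, B1->F, B3->T, B4->F, B5->F, B6->F, B7->F; hits B1=F, B2=E, B3=T, B4=F, B5=F, B6=F, B7=F
test 6 (t=8, y=2) fires B2->S, B1->T, B4->F, B5->T, B6->T; hits B1=T, B2=S, B4=F, B5=T, B6=T
test 7 (t=7, y=4) fires B2->S, B1->T, B4->F, B5->F, B6->F, B7->T; hits B1=T, B2=S, B4=F, B5=F, B6=F, B7=T
test 8 (t=8, y=0) fires B2->S, B1->T, B4->F, B5->T, B6->T; hits B1=T, B2=S, B4=F, B5=T, B6=T
union over the pool: B1=T, B1=F, B2=S, B2=E, B3=T, B4=F, B5=T, B5=F, B6=T, B6=F, B7=T, B7=F
uncovered (2 of 14): B3=F, B4=T

Answer: B3=F, B4=T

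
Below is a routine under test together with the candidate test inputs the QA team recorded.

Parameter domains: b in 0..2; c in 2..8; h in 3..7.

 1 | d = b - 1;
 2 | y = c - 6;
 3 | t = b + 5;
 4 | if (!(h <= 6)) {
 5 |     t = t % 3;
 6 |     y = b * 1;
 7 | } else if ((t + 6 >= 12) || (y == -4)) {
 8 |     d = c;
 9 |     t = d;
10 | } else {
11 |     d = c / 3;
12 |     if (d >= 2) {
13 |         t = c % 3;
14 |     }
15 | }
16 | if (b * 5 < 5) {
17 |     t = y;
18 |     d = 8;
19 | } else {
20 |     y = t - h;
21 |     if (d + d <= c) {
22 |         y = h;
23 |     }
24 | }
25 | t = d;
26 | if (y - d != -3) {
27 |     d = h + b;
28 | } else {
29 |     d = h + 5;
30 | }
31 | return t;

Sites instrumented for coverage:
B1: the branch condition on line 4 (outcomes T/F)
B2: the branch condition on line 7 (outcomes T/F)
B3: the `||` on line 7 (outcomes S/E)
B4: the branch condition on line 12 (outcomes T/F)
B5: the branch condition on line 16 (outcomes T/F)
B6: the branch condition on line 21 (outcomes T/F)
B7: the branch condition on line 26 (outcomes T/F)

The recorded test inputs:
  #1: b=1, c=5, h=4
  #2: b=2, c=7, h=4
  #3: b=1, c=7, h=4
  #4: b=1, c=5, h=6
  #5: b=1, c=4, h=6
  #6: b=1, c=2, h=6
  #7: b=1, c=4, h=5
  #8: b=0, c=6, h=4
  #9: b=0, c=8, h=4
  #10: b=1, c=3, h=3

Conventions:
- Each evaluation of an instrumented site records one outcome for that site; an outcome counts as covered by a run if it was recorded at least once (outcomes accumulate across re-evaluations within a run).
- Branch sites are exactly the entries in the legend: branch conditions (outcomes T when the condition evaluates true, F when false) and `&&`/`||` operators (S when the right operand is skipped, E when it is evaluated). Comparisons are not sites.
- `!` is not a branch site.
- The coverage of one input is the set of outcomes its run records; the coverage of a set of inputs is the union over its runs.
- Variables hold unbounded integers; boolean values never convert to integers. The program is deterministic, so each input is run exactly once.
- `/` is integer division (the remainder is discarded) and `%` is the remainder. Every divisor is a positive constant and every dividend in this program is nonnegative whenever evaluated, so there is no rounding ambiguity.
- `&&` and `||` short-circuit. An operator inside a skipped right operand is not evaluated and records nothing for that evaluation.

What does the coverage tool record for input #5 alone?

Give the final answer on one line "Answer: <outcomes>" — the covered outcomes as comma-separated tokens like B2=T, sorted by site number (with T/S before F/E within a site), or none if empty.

Tracing the run of input #5 (b=1, c=4, h=6):
  B1->F, B3->S, B2->T, B5->F, B6->F, B7->T
distinct outcomes covered: B1=F, B2=T, B3=S, B5=F, B6=F, B7=T

Answer: B1=F, B2=T, B3=S, B5=F, B6=F, B7=T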